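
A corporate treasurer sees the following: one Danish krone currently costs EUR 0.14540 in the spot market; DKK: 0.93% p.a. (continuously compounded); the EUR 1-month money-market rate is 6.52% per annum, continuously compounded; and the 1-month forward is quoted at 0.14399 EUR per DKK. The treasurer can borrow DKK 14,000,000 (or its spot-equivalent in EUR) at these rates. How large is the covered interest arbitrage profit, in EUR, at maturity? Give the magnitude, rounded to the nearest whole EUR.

EUR 29,267

T = 1/12 years.
Keep in DKK, deliver into the forward: 14,000,000·1.0007753·0.14399 = EUR 2,017,422.90.
Swap to EUR now, deposit: 14,000,000·0.14540·1.005448121 = EUR 2,046,690.20.
The quoted forward undervalues DKK, so borrow DKK, convert to EUR at spot, deposit the EUR at 6.52%, and buy DKK forward at 0.14399 to cover the loan.
Arbitrage profit = |2,017,422.90 − 2,046,690.20| = EUR 29,267.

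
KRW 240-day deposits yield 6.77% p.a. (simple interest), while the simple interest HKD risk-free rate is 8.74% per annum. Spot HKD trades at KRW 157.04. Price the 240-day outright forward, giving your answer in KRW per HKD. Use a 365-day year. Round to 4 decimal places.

T = 240/365 years.
KRW growth factor: 1 + 0.0677×240/365 = 1.044515068.
HKD accumulates by 1 + 0.0874×240/365 = 1.057468493.
Forward (KRW per HKD) = 157.04 × 1.044515068 / 1.057468493 = 155.116344.

155.1163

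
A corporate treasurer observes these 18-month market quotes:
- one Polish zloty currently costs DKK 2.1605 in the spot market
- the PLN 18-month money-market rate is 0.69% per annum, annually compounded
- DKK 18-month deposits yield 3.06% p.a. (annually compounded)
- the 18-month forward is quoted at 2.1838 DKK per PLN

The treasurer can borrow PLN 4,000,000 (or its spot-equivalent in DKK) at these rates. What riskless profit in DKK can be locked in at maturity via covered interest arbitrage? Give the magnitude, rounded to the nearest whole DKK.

DKK 215,922

T = 18/12 years.
Invest the PLN and cover forward: 4,000,000 × 1.010367833 × 2.1838 = DKK 8,825,765.09.
Convert at spot and invest in DKK: 4,000,000 × 2.1605 × 1.046249364 = DKK 9,041,687.00.
The quoted forward undervalues PLN, so borrow PLN, convert to DKK at spot, deposit the DKK at 3.06%, and buy PLN forward at 2.1838 to cover the loan.
Profit = 9,041,687.00 − 8,825,765.09 = DKK 215,922.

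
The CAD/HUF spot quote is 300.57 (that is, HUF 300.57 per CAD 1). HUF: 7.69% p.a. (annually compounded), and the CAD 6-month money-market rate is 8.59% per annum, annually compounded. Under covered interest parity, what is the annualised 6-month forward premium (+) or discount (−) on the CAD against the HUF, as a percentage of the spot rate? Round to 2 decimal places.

-0.83%

T = 6/12 years.
No-arbitrage forward: 300.57 × 1.0377379 / 1.0420653 = 299.32182 HUF/CAD.
Annualised premium = (F − S)/S × (1/T) = (299.32182 − 300.57)/300.57 ÷ (6/12) = -0.83%.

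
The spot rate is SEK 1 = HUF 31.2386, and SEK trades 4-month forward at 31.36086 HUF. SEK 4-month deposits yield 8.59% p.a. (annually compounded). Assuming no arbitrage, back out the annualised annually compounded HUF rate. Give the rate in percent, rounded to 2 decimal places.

T = 4/12 years.
By CIP, F/S equals the HUF-to-SEK growth ratio: 31.36086/31.2386 = 1.0039137.
SEK growth factor: (1 + 0.0859)^(4/12) = 1.0278505.
So the HUF growth factor = 1.0318732.
r = 1.0318732^(12/4) − 1 = 0.098700 → 9.87%.

9.87%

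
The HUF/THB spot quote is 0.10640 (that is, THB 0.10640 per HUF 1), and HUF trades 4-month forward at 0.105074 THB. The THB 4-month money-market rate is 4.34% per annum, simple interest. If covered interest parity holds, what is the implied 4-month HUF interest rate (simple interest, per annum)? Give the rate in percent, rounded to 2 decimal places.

8.18%

T = 4/12 years.
F/S = 0.105074/0.1064 = 0.9875376 = (growth of THB) / (growth of HUF).
THB growth factor: 1 + 0.0434×4/12 = 1.0144667.
So the HUF growth factor = 1.0272689.
r = (1.0272689 − 1)/(4/12) = 0.081807 → 8.18%.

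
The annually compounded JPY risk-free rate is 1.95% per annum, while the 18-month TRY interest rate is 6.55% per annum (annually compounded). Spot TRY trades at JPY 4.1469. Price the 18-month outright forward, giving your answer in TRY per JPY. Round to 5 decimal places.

0.25765

T = 18/12 years.
Growth of 1 JPY over T: (1 + 0.0195)^(18/12) = 1.0293921.
TRY growth factor: (1 + 0.0655)^(18/12) = 1.0998417.
Forward (JPY per TRY) = 4.1469 × 1.0293921 / 1.0998417 = 3.881273.
Invert for TRY per JPY: 1 / 3.881273 = 0.25765.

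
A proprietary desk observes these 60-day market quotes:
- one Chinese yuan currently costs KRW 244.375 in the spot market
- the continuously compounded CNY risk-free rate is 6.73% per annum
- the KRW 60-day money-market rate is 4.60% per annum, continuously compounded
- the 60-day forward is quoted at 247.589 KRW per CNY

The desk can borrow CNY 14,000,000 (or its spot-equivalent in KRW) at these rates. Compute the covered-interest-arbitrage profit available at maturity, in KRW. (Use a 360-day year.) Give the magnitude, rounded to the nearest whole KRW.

KRW 57,764,206

T = 60/360 years.
Invest the CNY and cover forward: 14,000,000 × 1.011279809335 × 247.589 = KRW 3,505,344,593.99.
Convert at spot and invest in KRW: 14,000,000 × 244.375 × 1.007696130805 = KRW 3,447,580,387.52.
The quoted forward overvalues CNY, so borrow KRW, buy CNY at spot, deposit the CNY at 6.73%, and sell the proceeds forward at 247.589.
The gap between the two covered legs is KRW 57,764,206.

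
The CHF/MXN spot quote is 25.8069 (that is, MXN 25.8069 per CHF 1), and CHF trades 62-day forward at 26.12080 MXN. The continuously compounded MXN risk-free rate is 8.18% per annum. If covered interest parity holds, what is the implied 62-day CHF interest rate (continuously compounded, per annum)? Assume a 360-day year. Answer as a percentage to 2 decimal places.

1.16%

T = 62/360 years.
F/S = 26.1208/25.8069 = 1.0121634 = (growth of MXN) / (growth of CHF).
MXN growth factor: e^(0.0818×62/360) = 1.0141875.
So the CHF growth factor = 1.0019998.
r = ln(1.0019998)/(62/360) = 0.011600 → 1.16%.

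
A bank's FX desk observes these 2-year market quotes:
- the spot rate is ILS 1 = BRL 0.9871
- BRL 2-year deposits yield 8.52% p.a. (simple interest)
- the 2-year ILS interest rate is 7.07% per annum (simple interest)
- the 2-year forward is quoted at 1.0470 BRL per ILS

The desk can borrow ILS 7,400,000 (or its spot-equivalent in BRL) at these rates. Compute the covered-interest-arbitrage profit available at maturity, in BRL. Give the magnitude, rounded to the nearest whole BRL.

T = 2 years.
Keep in ILS, deliver into the forward: 7,400,000·1.141400·1.0470 = BRL 8,843,338.92.
Swap to BRL now, deposit: 7,400,000·0.9871·1.170400 = BRL 8,549,233.62.
The quoted forward overvalues ILS, so borrow BRL, buy ILS at spot, deposit the ILS at 7.07%, and sell the proceeds forward at 1.0470.
Arbitrage profit = |8,843,338.92 − 8,549,233.62| = BRL 294,105.

BRL 294,105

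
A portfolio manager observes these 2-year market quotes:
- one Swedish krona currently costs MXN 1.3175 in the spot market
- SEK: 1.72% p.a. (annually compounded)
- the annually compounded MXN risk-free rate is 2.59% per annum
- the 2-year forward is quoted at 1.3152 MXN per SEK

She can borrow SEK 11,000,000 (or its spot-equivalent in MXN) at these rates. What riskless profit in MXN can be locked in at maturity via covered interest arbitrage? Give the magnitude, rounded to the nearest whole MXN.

T = 2 years.
Keep in SEK, deliver into the forward: 11,000,000·1.03469584·1.3152 = MXN 14,969,151.66.
Swap to MXN now, deposit: 11,000,000·1.3175·1.05247081 = MXN 15,252,933.21.
The quoted forward undervalues SEK, so borrow SEK, convert to MXN at spot, deposit the MXN at 2.59%, and buy SEK forward at 1.3152 to cover the loan.
Profit = 15,252,933.21 − 14,969,151.66 = MXN 283,782.

MXN 283,782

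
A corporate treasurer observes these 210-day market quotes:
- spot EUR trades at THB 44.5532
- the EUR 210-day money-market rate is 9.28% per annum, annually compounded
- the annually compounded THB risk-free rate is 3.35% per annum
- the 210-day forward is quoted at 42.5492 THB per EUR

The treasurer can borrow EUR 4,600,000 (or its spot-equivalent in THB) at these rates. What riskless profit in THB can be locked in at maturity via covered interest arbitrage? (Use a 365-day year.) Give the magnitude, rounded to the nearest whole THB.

THB 2,887,980

T = 210/365 years.
Invest the EUR and cover forward: 4,600,000 × 1.05238365318 × 42.5492 = THB 205,979,179.67.
Convert at spot and invest in THB: 4,600,000 × 44.5532 × 1.01913901429 = THB 208,867,159.92.
The quoted forward undervalues EUR, so borrow EUR, convert to THB at spot, deposit the THB at 3.35%, and buy EUR forward at 42.5492 to cover the loan.
The gap between the two covered legs is THB 2,887,980.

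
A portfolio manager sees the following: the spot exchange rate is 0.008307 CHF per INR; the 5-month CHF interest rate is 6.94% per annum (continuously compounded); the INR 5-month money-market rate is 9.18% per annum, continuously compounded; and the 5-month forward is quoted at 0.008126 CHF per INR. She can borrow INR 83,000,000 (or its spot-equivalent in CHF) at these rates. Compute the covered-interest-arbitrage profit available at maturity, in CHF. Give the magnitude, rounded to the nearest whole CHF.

T = 5/12 years.
Invest the INR and cover forward: 83,000,000 × 1.03899095 × 0.008126 = CHF 700,755.76.
Convert at spot and invest in CHF: 83,000,000 × 0.008307 × 1.02933881 = CHF 709,709.55.
The quoted forward undervalues INR, so borrow INR, convert to CHF at spot, deposit the CHF at 6.94%, and buy INR forward at 0.008126 to cover the loan.
Profit = 709,709.55 − 700,755.76 = CHF 8,954.

CHF 8,954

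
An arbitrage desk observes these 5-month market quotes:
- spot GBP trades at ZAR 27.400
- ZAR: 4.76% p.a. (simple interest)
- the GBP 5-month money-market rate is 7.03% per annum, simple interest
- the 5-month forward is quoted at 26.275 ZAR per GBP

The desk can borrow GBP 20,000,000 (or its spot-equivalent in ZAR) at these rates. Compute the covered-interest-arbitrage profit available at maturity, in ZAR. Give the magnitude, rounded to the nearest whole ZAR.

T = 5/12 years.
Keep in GBP, deliver into the forward: 20,000,000·1.02929166667·26.275 = ZAR 540,892,770.84.
Swap to ZAR now, deposit: 20,000,000·27.400·1.01983333333 = ZAR 558,868,666.66.
The quoted forward undervalues GBP, so borrow GBP, convert to ZAR at spot, deposit the ZAR at 4.76%, and buy GBP forward at 26.275 to cover the loan.
Profit = 558,868,666.66 − 540,892,770.84 = ZAR 17,975,896.

ZAR 17,975,896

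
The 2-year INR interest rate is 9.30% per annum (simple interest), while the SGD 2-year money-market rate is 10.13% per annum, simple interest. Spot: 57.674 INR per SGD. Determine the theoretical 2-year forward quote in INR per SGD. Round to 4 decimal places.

56.8779

T = 2 years.
INR accumulates by 1 + 0.0930×2 = 1.186000.
Growth of 1 SGD over T: 1 + 0.1013×2 = 1.202600.
Forward (INR per SGD) = 57.674 × 1.186000 / 1.202600 = 56.877901.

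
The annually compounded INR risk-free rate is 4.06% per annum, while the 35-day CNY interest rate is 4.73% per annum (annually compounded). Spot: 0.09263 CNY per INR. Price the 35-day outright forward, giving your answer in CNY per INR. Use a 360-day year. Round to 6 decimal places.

T = 35/360 years.
Growth of 1 CNY over T: (1 + 0.0473)^(35/360) = 1.0045033.
Growth of 1 INR over T: (1 + 0.0406)^(35/360) = 1.0038767.
Forward (CNY per INR) = 0.09263 × 1.0045033 / 1.0038767 = 0.09268782.

0.092688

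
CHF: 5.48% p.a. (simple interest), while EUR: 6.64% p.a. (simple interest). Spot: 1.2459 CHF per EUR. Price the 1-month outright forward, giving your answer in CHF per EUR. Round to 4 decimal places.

1.2447

T = 1/12 years.
CHF accumulates by 1 + 0.0548×1/12 = 1.0045667.
Growth of 1 EUR over T: 1 + 0.0664×1/12 = 1.0055333.
CIP: F = S · (grow CHF)/(grow EUR) = 1.2459 × 1.0045667/1.0055333 = 1.244702 CHF per EUR.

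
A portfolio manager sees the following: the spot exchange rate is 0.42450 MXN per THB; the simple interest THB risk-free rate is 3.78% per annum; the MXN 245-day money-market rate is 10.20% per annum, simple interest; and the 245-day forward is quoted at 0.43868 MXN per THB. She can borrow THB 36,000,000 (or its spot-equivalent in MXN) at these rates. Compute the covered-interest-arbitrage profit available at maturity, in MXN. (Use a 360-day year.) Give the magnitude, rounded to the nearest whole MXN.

T = 245/360 years.
Invest the THB and cover forward: 36,000,000 × 1.025725 × 0.43868 = MXN 16,198,741.55.
Convert at spot and invest in MXN: 36,000,000 × 0.42450 × 1.0694166667 = MXN 16,342,825.50.
The quoted forward undervalues THB, so borrow THB, convert to MXN at spot, deposit the MXN at 10.20%, and buy THB forward at 0.43868 to cover the loan.
Profit = 16,342,825.50 − 16,198,741.55 = MXN 144,084.

MXN 144,084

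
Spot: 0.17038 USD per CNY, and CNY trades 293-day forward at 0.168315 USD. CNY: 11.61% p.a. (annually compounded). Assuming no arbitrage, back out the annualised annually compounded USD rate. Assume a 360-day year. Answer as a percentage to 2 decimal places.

9.95%

T = 293/360 years.
By CIP, F/S equals the USD-to-CNY growth ratio: 0.168315/0.17038 = 0.9878800.
The CNY side grows by (1 + 0.1161)^(293/360) = 1.0935157.
So the USD growth factor = 1.0802623.
Annualise: 1.0802623^(360/293) − 1 = 0.099503 = 9.95%.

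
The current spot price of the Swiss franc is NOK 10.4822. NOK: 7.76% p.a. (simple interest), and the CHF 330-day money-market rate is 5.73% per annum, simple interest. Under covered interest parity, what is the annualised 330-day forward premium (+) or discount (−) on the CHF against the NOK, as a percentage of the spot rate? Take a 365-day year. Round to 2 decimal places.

T = 330/365 years.
CIP forward (NOK per CHF) = 10.4822 × 1.0701589/1.0518055 = 10.6651084.
Annualised premium = (F − S)/S × (1/T) = (10.6651084 − 10.4822)/10.4822 ÷ (330/365) = 1.93%.

+1.93%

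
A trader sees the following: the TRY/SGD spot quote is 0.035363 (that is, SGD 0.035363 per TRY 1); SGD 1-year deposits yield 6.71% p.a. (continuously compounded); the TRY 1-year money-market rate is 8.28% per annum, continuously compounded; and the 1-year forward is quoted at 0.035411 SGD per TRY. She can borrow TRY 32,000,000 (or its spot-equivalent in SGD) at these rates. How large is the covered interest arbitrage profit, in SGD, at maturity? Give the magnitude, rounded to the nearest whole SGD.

T = 1 year.
Invest the TRY and cover forward: 32,000,000 × 1.086324522 × 0.035411 = SGD 1,230,970.80.
Convert at spot and invest in SGD: 32,000,000 × 0.035363 × 1.069402413 = SGD 1,210,152.88.
The quoted forward overvalues TRY, so borrow SGD, buy TRY at spot, deposit the TRY at 8.28%, and sell the proceeds forward at 0.035411.
The gap between the two covered legs is SGD 20,818.

SGD 20,818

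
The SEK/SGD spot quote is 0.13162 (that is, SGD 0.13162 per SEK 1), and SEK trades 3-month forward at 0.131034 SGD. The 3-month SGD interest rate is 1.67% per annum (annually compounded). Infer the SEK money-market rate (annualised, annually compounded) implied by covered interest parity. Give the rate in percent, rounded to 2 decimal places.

T = 3/12 years.
By CIP, F/S equals the SGD-to-SEK growth ratio: 0.131034/0.13162 = 0.9955478.
SGD growth factor: (1 + 0.0167)^(3/12) = 1.0041491.
That pins the SEK growth at 1.0086398.
r = 1.0086398^(12/3) − 1 = 0.035010 → 3.50%.

3.50%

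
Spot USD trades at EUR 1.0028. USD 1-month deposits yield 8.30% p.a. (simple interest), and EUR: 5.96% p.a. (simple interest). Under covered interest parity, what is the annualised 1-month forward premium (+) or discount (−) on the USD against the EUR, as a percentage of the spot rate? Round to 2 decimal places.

T = 1/12 years.
No-arbitrage forward: 1.0028 × 1.0049667 / 1.0069167 = 1.0008580 EUR/USD.
Annualised premium = (F − S)/S × (1/T) = (1.0008580 − 1.0028)/1.0028 ÷ (1/12) = -2.32%.

-2.32%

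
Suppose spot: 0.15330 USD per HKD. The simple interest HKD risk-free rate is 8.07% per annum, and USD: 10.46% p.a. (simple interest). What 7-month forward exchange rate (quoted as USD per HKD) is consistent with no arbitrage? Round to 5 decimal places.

T = 7/12 years.
Growth of 1 USD over T: 1 + 0.1046×7/12 = 1.0610167.
Growth of 1 HKD over T: 1 + 0.0807×7/12 = 1.047075.
So F = 0.1533 × 1.0610167 / 1.047075 = 0.1553412 (USD/HKD).

0.15534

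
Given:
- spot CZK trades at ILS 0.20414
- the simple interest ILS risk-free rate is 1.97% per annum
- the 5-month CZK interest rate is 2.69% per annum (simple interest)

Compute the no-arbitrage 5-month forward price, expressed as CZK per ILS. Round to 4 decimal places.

4.9132

T = 5/12 years.
ILS accumulates by 1 + 0.0197×5/12 = 1.0082083.
CZK accumulates by 1 + 0.0269×5/12 = 1.0112083.
CIP: F = S · (grow ILS)/(grow CZK) = 0.20414 × 1.0082083/1.0112083 = 0.2035344 ILS per CZK.
Invert for CZK per ILS: 1 / 0.2035344 = 4.9132.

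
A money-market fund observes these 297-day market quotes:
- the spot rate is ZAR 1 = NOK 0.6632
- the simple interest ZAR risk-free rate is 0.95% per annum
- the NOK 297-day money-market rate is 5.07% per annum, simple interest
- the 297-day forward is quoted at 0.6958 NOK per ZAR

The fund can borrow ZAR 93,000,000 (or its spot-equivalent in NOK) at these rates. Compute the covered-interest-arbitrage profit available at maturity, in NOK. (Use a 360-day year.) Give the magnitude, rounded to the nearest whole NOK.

T = 297/360 years.
Invest the ZAR and cover forward: 93,000,000 × 1.0078375 × 0.6958 = NOK 65,216,559.92.
Convert at spot and invest in NOK: 93,000,000 × 0.6632 × 1.0418275 = NOK 64,257,419.81.
The quoted forward overvalues ZAR, so borrow NOK, buy ZAR at spot, deposit the ZAR at 0.95%, and sell the proceeds forward at 0.6958.
The gap between the two covered legs is NOK 959,140.

NOK 959,140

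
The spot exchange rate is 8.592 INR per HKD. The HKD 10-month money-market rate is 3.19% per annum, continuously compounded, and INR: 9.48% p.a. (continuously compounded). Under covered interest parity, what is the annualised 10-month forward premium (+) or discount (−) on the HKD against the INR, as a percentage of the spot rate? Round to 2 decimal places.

+6.46%

T = 10/12 years.
CIP forward (INR per HKD) = 8.592 × 1.0822043/1.0269398 = 9.054376.
(F − S)/S ÷ T = (9.054376 − 8.592)/8.592/(10/12) = 0.064578 → 6.46%.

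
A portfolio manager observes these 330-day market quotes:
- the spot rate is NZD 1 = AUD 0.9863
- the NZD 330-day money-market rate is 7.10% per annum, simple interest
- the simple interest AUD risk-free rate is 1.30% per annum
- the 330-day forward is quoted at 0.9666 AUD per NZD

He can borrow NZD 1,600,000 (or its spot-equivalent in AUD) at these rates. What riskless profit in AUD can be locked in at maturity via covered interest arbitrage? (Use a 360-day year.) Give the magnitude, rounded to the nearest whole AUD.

AUD 50,330

T = 330/360 years.
Invest the NZD and cover forward: 1,600,000 × 1.065083333 × 0.9666 = AUD 1,647,215.28.
Convert at spot and invest in AUD: 1,600,000 × 0.9863 × 1.011916667 = AUD 1,596,885.45.
The quoted forward overvalues NZD, so borrow AUD, buy NZD at spot, deposit the NZD at 7.10%, and sell the proceeds forward at 0.9666.
The gap between the two covered legs is AUD 50,330.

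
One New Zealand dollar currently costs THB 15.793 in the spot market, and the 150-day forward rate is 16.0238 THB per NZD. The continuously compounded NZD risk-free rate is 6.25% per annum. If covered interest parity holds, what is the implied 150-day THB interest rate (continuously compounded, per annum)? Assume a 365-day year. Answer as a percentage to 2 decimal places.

9.78%

T = 150/365 years.
By CIP, F/S equals the THB-to-NZD growth ratio: 16.0238/15.793 = 1.0146141.
The NZD side grows by e^(0.0625×150/365) = 1.0260176.
Hence g_THB = 1.0410119.
Take logs: ln 1.0410119 / (150/365) = 0.097804, so 9.78%.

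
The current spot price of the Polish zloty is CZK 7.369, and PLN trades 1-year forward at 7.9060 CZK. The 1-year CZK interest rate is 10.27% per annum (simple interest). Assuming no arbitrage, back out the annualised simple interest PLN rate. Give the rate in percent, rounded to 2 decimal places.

T = 1 year.
CIP gives F = S · g_CZK/g_PLN, so g_CZK/g_PLN = 7.906/7.369 = 1.0728728.
CZK growth factor: 1 + 0.1027×1 = 1.102700.
So the PLN growth factor = 1.0278012.
r = (1.0278012 − 1)/1 = 0.027801 → 2.78%.

2.78%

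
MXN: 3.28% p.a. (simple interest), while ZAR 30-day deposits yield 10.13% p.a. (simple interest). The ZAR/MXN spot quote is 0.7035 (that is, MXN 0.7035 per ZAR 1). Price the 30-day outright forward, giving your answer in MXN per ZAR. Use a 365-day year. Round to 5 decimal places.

T = 30/365 years.
MXN accumulates by 1 + 0.0328×30/365 = 1.0026959.
ZAR accumulates by 1 + 0.1013×30/365 = 1.008326.
So F = 0.7035 × 1.0026959 / 1.008326 = 0.6995719 (MXN/ZAR).

0.69957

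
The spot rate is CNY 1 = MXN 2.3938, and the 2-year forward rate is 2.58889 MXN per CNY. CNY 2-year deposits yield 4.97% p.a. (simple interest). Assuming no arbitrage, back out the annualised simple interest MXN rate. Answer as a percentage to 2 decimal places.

T = 2 years.
F/S = 2.58889/2.3938 = 1.0814980 = (growth of MXN) / (growth of CNY).
The CNY side grows by 1 + 0.0497×2 = 1.099400.
Hence g_MXN = 1.1889989.
r = (1.1889989 − 1)/2 = 0.094499 → 9.45%.

9.45%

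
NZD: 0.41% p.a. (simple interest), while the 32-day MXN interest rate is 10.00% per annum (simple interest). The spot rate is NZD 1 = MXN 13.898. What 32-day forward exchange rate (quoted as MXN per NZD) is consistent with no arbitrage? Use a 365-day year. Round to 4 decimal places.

T = 32/365 years.
MXN growth factor: 1 + 0.1000×32/365 = 1.00876712.
NZD growth factor: 1 + 0.0041×32/365 = 1.00035945.
Forward (MXN per NZD) = 13.898 × 1.00876712 / 1.00035945 = 14.014808.

14.0148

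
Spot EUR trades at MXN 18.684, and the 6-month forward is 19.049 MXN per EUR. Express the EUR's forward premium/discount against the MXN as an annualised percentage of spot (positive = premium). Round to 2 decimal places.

+3.91%

T = 6/12 years.
EUR trades forward at +1.95354% vs spot over the period.
Annualise by dividing by T: 0.0195354 / (6/12) = 0.039071 → 3.91%.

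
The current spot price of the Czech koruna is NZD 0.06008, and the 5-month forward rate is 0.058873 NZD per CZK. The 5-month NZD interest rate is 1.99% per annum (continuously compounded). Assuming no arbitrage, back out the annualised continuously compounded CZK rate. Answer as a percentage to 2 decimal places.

6.86%

T = 5/12 years.
F/S = 0.058873/0.06008 = 0.9799101 = (growth of NZD) / (growth of CZK).
The NZD side grows by e^(0.0199×5/12) = 1.0083261.
That pins the CZK growth at 1.0289986.
r = ln(1.0289986)/(5/12) = 0.068607 → 6.86%.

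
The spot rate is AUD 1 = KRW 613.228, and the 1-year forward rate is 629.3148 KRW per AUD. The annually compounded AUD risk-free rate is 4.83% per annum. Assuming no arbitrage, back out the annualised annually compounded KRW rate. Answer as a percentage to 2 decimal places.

7.58%

T = 1 year.
F/S = 629.3148/613.228 = 1.0262330 = (growth of KRW) / (growth of AUD).
The AUD side grows by (1 + 0.0483)^1 = 1.048300.
Hence g_KRW = 1.0758001.
r = 1.0758001^(1/1) − 1 = 0.075800 → 7.58%.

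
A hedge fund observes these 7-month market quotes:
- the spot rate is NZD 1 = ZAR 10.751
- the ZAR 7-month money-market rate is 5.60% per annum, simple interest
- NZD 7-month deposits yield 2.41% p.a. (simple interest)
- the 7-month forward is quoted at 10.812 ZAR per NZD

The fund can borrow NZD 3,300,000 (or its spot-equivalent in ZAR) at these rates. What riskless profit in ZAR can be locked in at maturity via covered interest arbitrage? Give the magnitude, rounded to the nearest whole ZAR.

ZAR 456,062

T = 7/12 years.
Keep in NZD, deliver into the forward: 3,300,000·1.0140583333·10.812 = ZAR 36,181,195.71.
Swap to ZAR now, deposit: 3,300,000·10.751·1.0326666667 = ZAR 36,637,257.80.
The quoted forward undervalues NZD, so borrow NZD, convert to ZAR at spot, deposit the ZAR at 5.60%, and buy NZD forward at 10.812 to cover the loan.
Arbitrage profit = |36,181,195.71 − 36,637,257.80| = ZAR 456,062.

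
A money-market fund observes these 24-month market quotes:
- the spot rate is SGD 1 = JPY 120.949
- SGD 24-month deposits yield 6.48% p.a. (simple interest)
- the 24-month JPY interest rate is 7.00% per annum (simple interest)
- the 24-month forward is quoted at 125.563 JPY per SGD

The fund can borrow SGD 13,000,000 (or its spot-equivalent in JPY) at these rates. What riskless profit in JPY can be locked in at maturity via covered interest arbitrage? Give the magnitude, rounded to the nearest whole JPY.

JPY 51,403,362

T = 2 years.
Invest the SGD and cover forward: 13,000,000 × 1.129600 × 125.563 = JPY 1,843,867,542.40.
Convert at spot and invest in JPY: 13,000,000 × 120.949 × 1.140000 = JPY 1,792,464,180.00.
The quoted forward overvalues SGD, so borrow JPY, buy SGD at spot, deposit the SGD at 6.48%, and sell the proceeds forward at 125.563.
The gap between the two covered legs is JPY 51,403,362.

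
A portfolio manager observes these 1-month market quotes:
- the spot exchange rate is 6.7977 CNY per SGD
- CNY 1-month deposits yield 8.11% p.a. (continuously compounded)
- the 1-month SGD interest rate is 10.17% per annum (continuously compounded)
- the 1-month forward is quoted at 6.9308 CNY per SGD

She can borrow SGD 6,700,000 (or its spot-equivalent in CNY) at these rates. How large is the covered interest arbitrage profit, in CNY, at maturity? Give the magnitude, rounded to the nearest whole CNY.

T = 1/12 years.
Keep in SGD, deliver into the forward: 6,700,000·1.0085110145·6.9308 = CNY 46,831,580.53.
Swap to CNY now, deposit: 6,700,000·6.7977·1.0067812224 = CNY 45,853,437.99.
The quoted forward overvalues SGD, so borrow CNY, buy SGD at spot, deposit the SGD at 10.17%, and sell the proceeds forward at 6.9308.
Arbitrage profit = |46,831,580.53 − 45,853,437.99| = CNY 978,143.

CNY 978,143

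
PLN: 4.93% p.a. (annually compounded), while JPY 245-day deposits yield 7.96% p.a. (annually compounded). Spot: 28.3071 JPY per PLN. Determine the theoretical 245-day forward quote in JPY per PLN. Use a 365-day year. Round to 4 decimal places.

28.8532

T = 245/365 years.
Growth of 1 JPY over T: (1 + 0.0796)^(245/365) = 1.05275457.
Growth of 1 PLN over T: (1 + 0.0493)^(245/365) = 1.03282929.
So F = 28.3071 × 1.05275457 / 1.03282929 = 28.853199 (JPY/PLN).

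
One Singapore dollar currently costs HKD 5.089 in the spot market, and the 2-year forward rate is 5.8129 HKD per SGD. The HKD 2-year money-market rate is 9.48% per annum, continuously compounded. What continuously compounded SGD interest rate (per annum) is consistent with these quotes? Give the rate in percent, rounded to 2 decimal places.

T = 2 years.
F/S = 5.8129/5.089 = 1.1422480 = (growth of HKD) / (growth of SGD).
HKD growth factor: e^(0.0948×2) = 1.208766.
So the SGD growth factor = 1.0582343.
Take logs: ln 1.0582343 / 2 = 0.028301, so 2.83%.

2.83%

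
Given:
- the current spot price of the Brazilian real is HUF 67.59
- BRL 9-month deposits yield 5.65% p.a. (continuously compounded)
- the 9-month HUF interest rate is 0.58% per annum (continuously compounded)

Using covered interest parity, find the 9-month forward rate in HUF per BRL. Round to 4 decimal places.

65.0681

T = 9/12 years.
HUF growth factor: e^(0.0058×9/12) = 1.00435947.
Growth of 1 BRL over T: e^(0.0565×9/12) = 1.04328564.
So F = 67.59 × 1.00435947 / 1.04328564 = 65.068140 (HUF/BRL).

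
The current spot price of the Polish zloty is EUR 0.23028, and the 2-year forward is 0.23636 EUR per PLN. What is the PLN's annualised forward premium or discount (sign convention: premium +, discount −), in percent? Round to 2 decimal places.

+1.32%

T = 2 years.
Period premium: (0.23636 − 0.23028)/0.23028 = 0.0264026.
×(1/T) gives 1.32% p.a.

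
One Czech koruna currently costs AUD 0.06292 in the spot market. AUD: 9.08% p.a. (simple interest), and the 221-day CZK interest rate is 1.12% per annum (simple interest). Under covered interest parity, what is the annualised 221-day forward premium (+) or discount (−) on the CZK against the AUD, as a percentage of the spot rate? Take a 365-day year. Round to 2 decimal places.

+7.91%

T = 221/365 years.
CIP forward (AUD per CZK) = 0.06292 × 1.0549775/1.0067814 = 0.06593207.
Annualised premium = (F − S)/S × (1/T) = (0.06593207 − 0.06292)/0.06292 ÷ (221/365) = 7.91%.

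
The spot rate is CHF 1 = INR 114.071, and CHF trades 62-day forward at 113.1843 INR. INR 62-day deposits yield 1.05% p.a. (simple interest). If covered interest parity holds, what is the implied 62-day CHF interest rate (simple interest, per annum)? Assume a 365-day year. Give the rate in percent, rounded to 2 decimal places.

T = 62/365 years.
F/S = 113.1843/114.071 = 0.9922268 = (growth of INR) / (growth of CHF).
INR growth factor: 1 + 0.0105×62/365 = 1.0017836.
Hence g_CHF = 1.0096317.
(1.0096317 − 1)/T = 0.056703, i.e. 5.67%.

5.67%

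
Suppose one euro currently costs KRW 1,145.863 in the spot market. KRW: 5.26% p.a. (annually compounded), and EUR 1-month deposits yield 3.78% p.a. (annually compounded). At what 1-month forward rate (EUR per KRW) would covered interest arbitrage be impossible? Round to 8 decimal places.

T = 1/12 years.
KRW growth factor: (1 + 0.0526)^(1/12) = 1.0042811.
Growth of 1 EUR over T: (1 + 0.0378)^(1/12) = 1.0030967.
So F = 1145.863 × 1.0042811 / 1.0030967 = 1147.216 (KRW/EUR).
Invert for EUR per KRW: 1 / 1147.216 = 0.00087168.

0.00087168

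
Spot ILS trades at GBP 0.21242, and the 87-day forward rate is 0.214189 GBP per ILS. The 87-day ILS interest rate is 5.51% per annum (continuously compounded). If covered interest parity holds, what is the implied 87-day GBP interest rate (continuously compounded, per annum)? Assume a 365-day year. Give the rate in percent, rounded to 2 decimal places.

8.99%

T = 87/365 years.
By CIP, F/S equals the GBP-to-ILS growth ratio: 0.214189/0.21242 = 1.0083278.
ILS growth factor: e^(0.0551×87/365) = 1.013220.
That pins the GBP growth at 1.0216579.
r = ln(1.0216579)/(87/365) = 0.089894 → 8.99%.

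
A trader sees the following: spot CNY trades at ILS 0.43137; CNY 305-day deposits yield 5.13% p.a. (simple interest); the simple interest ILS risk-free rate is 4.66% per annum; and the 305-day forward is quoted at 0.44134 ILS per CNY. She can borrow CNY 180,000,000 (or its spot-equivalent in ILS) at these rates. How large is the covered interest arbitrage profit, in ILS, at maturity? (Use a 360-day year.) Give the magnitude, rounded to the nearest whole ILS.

T = 305/360 years.
Invest the CNY and cover forward: 180,000,000 × 1.0434625 × 0.44134 = ILS 82,893,913.16.
Convert at spot and invest in ILS: 180,000,000 × 0.43137 × 1.0394805556 = ILS 80,712,130.91.
The quoted forward overvalues CNY, so borrow ILS, buy CNY at spot, deposit the CNY at 5.13%, and sell the proceeds forward at 0.44134.
The gap between the two covered legs is ILS 2,181,782.

ILS 2,181,782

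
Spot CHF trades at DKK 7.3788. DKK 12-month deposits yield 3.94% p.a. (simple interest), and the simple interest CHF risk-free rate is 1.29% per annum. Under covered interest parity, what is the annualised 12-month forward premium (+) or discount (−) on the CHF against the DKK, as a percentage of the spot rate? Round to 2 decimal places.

+2.62%

T = 1 year.
F = S · g_DKK/g_CHF = 7.3788 × 1.039400/1.012900 = 7.5718479.
Annualised premium = (F − S)/S × (1/T) = (7.5718479 − 7.3788)/7.3788 ÷ 1 = 2.62%.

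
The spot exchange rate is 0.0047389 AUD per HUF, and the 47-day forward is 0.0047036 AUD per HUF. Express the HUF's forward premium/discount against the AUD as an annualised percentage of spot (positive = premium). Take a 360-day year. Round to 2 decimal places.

-5.71%

T = 47/360 years.
HUF trades forward at -0.74490% vs spot over the period.
Per annum: -0.0074490 / (47/360) = -0.057056 = -5.71%.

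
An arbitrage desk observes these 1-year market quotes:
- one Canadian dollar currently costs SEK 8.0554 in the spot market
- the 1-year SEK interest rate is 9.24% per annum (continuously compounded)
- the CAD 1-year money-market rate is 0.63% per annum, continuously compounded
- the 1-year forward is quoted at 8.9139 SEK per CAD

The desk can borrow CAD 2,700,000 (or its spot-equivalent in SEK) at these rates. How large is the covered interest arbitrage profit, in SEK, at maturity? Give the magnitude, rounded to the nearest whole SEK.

SEK 364,620

T = 1 year.
Route A — deposit CAD, sell forward: 2,700,000 × 1.0063198867 × 8.9139 = SEK 24,219,634.06.
Route B — convert at spot, deposit SEK: 2,700,000 × 8.0554 × 1.0968034557 = SEK 23,855,014.50.
The quoted forward overvalues CAD, so borrow SEK, buy CAD at spot, deposit the CAD at 0.63%, and sell the proceeds forward at 8.9139.
The gap between the two covered legs is SEK 364,620.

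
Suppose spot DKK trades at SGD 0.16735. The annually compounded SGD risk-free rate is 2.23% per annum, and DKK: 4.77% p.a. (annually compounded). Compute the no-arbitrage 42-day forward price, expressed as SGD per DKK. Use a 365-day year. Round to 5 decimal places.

0.16688

T = 42/365 years.
Growth of 1 SGD over T: (1 + 0.0223)^(42/365) = 1.0025411.
DKK growth factor: (1 + 0.0477)^(42/365) = 1.0053763.
So F = 0.16735 × 1.0025411 / 1.0053763 = 0.1668781 (SGD/DKK).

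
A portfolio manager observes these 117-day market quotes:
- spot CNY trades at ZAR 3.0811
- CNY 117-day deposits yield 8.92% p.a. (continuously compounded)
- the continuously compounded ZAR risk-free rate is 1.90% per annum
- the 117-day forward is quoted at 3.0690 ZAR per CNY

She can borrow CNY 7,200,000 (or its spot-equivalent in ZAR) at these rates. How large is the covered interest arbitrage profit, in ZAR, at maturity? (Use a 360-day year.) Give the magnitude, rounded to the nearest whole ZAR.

ZAR 425,432

T = 117/360 years.
Keep in CNY, deliver into the forward: 7,200,000·1.0294143003·3.0690 = ZAR 22,746,761.91.
Swap to ZAR now, deposit: 7,200,000·3.0811·1.0061941046 = ZAR 22,321,329.52.
The quoted forward overvalues CNY, so borrow ZAR, buy CNY at spot, deposit the CNY at 8.92%, and sell the proceeds forward at 3.0690.
Arbitrage profit = |22,746,761.91 − 22,321,329.52| = ZAR 425,432.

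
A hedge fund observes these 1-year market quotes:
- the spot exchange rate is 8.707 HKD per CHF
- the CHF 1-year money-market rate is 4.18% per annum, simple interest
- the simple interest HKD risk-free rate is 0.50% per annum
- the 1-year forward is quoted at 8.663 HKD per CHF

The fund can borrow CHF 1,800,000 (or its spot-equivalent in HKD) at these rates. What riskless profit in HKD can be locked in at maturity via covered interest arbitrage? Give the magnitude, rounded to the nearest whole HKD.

HKD 494,241

T = 1 year.
Invest the CHF and cover forward: 1,800,000 × 1.041800 × 8.663 = HKD 16,245,204.12.
Convert at spot and invest in HKD: 1,800,000 × 8.707 × 1.005000 = HKD 15,750,963.00.
The quoted forward overvalues CHF, so borrow HKD, buy CHF at spot, deposit the CHF at 4.18%, and sell the proceeds forward at 8.663.
Profit = 16,245,204.12 − 15,750,963.00 = HKD 494,241.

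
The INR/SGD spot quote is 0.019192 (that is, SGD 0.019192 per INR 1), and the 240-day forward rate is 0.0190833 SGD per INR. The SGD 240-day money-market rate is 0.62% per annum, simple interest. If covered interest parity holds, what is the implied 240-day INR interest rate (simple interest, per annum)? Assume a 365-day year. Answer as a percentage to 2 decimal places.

T = 240/365 years.
F/S = 0.0190833/0.019192 = 0.9943362 = (growth of SGD) / (growth of INR).
The SGD side grows by 1 + 0.0062×240/365 = 1.0040767.
Hence g_INR = 1.009796.
(1.009796 − 1)/T = 0.014898, i.e. 1.49%.

1.49%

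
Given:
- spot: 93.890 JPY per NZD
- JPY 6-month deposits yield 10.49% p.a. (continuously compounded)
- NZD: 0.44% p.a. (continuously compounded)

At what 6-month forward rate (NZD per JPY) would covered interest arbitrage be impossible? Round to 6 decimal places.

T = 6/12 years.
JPY growth factor: e^(0.1049×6/12) = 1.0538499.
NZD accumulates by e^(0.0044×6/12) = 1.0022024.
So F = 93.89 × 1.0538499 / 1.0022024 = 98.72853 (JPY/NZD).
Quoted the other way: 1/98.72853 = 0.010129 NZD per JPY.

0.010129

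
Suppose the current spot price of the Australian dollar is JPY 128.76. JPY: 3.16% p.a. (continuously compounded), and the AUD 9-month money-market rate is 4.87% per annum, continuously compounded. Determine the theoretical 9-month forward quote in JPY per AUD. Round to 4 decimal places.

127.1192

T = 9/12 years.
Growth of 1 JPY over T: e^(0.0316×9/12) = 1.023983077.
AUD accumulates by e^(0.0487×9/12) = 1.037200234.
So F = 128.76 × 1.023983077 / 1.037200234 = 127.119197 (JPY/AUD).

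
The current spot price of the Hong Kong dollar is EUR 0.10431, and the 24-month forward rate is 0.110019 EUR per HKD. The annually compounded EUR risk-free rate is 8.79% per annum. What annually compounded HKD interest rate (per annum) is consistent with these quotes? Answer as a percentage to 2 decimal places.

T = 2 years.
By CIP, F/S equals the EUR-to-HKD growth ratio: 0.110019/0.10431 = 1.0547311.
EUR growth factor: (1 + 0.0879)^2 = 1.1835264.
Hence g_HKD = 1.122112.
Annualise: 1.122112^(1/2) − 1 = 0.059298 = 5.93%.

5.93%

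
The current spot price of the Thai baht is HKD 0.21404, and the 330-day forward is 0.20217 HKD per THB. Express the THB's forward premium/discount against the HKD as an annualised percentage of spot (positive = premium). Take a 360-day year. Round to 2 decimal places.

-6.05%

T = 330/360 years.
Period premium: (0.20217 − 0.21404)/0.21404 = -0.0554569.
Annualise by dividing by T: -0.0554569 / (330/360) = -0.060498 → -6.05%.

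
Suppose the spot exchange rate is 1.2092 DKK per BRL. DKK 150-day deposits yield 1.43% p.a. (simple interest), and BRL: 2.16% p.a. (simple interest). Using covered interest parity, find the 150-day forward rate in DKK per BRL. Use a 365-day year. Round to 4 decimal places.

T = 150/365 years.
DKK accumulates by 1 + 0.0143×150/365 = 1.0058767.
Growth of 1 BRL over T: 1 + 0.0216×150/365 = 1.0088767.
Forward (DKK per BRL) = 1.2092 × 1.0058767 / 1.0088767 = 1.205604.

1.2056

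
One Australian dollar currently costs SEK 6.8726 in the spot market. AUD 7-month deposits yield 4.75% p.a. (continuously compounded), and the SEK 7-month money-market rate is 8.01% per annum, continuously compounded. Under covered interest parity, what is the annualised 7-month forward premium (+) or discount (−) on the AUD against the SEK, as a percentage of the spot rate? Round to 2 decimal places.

T = 7/12 years.
F = S · g_SEK/g_AUD = 6.8726 × 1.0478338/1.0280958 = 7.0045443.
Annualised premium = (F − S)/S × (1/T) = (7.0045443 − 6.8726)/6.8726 ÷ (7/12) = 3.29%.

+3.29%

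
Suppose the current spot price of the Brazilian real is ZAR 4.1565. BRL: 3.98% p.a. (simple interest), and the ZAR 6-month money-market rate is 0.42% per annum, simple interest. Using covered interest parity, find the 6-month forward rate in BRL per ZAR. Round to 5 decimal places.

T = 6/12 years.
ZAR growth factor: 1 + 0.0042×6/12 = 1.002100.
BRL accumulates by 1 + 0.0398×6/12 = 1.019900.
So F = 4.1565 × 1.002100 / 1.019900 = 4.083958 (ZAR/BRL).
Quoted the other way: 1/4.083958 = 0.24486 BRL per ZAR.

0.24486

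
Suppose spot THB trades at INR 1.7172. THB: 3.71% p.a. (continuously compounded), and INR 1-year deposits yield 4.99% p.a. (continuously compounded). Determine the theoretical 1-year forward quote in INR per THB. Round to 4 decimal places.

T = 1 year.
INR accumulates by e^(0.0499×1) = 1.051166.
THB growth factor: e^(0.0371×1) = 1.0377968.
CIP: F = S · (grow INR)/(grow THB) = 1.7172 × 1.051166/1.0377968 = 1.739321 INR per THB.

1.7393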